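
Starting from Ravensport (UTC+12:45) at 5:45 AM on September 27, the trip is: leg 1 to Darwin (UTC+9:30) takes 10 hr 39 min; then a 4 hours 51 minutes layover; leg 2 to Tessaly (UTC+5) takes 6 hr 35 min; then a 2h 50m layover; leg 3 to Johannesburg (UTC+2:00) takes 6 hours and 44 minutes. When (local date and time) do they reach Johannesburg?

Convert departure to UTC: 5:45 AM − 12:45 = 5:00 PM UTC on Sep 26.
Add 10 hours 39 minutes leg 1 → 3:39 AM UTC (Sep 27).
Add 4 hours 51 minutes layover in Darwin → 8:30 AM UTC.
Add 6 hours 35 minutes leg 2 → 3:05 PM UTC.
Add 2 hours 50 minutes layover in Tessaly → 5:55 PM UTC.
Add 6 hours 44 minutes leg 3 → 12:39 AM UTC (Sep 28).
Johannesburg is UTC+2:00, so local arrival = 12:39 AM + 2:00 = 2:39 AM on Sep 28.

2:39 AM on September 28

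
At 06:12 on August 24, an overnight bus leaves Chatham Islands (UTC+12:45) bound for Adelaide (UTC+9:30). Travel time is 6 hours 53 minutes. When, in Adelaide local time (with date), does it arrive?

09:50 on August 24

Adelaide is 3:15 behind Chatham Islands.
After 6 hours 53 minutes it is 13:05 in Chatham Islands.
Shift by the zone difference: 13:05 − 3:15 = 09:50 on Aug 24 in Adelaide.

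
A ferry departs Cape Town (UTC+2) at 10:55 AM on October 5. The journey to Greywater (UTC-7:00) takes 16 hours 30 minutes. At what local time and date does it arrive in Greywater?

Greywater is 9:00 behind Cape Town.
After 16 hours 30 minutes it is 3:25 AM (Oct 6) in Cape Town.
Shift by the zone difference: 3:25 AM − 9:00 = 6:25 PM on Oct 5 in Greywater.

6:25 PM on October 5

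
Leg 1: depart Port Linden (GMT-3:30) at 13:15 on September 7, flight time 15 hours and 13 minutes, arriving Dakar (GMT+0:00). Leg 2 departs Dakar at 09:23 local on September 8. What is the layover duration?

1 hour 25 minutes

Convert departure to UTC: 13:15 + 3:30 = 16:45 UTC on Sep 7.
Add 15 hours 13 minutes flight time → 07:58 UTC (Sep 8).
Dakar is UTC+0, so local arrival is the same: 07:58 on Sep 8.
Layover = 09:23 − 07:58 = 1 hour 25 minutes.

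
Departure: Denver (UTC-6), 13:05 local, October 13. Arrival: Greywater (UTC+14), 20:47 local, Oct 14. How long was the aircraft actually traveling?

Greywater is 20:00 ahead of Denver.
Clock-face elapsed time (ignoring zones) is 31 hours 42 minutes.
Actual elapsed = 31 hours 42 minutes − 20:00 = 11 hours 42 minutes.

11 hours 42 minutes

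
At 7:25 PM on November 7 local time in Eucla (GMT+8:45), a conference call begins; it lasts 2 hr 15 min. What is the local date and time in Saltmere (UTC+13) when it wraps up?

Saltmere is 4:15 ahead of Eucla.
After 2 hours and 15 minutes it is 9:40 PM in Eucla.
Shift by the zone difference: 9:40 PM + 4:15 = 1:55 AM on Nov 8 in Saltmere.

1:55 AM on November 8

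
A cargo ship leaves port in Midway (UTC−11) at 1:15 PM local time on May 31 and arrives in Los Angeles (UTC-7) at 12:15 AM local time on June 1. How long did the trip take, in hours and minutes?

Los Angeles is 4:00 ahead of Midway.
Clock-face elapsed time (ignoring zones) is 11 hours.
Actual elapsed = 11 hours − 4:00 = 7 hours.

7 hours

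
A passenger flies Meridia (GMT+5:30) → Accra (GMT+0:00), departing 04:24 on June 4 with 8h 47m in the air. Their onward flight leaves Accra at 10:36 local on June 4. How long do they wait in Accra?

Convert departure to UTC: 04:24 − 5:30 = 22:54 UTC on Jun 3.
Add 8 hours and 47 minutes flight time → 07:41 UTC (Jun 4).
Accra is UTC+0, so local arrival is the same: 07:41 on Jun 4.
Layover = 10:36 − 07:41 = 2 hours 55 minutes.

2 hours 55 minutes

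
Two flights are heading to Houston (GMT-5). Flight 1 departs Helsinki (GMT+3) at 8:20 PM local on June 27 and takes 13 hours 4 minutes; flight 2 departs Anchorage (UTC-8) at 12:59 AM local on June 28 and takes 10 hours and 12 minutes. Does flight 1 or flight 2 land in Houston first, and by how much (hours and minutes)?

the first, by 12 hours 47 minutes

Flight 1 in UTC: 8:20 PM − 3:00 = 5:20 PM on Jun 27.
+13 hours 4 minutes → arrive 6:24 AM UTC on Jun 28.
Flight 2 in UTC: 12:59 AM + 8:00 = 8:59 AM on Jun 28.
+10 hours and 12 minutes → arrive 7:11 PM UTC on Jun 28.
Flight 1 lands earlier by 12 hours 47 minutes.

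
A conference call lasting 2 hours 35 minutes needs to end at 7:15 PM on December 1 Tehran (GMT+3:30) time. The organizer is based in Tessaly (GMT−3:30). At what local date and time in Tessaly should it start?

9:40 AM on December 1

Target end time in UTC: 7:15 PM − 3:30 = 3:45 PM on Dec 1.
Subtract 2 hours and 35 minutes → start 1:10 PM UTC on Dec 1.
Tessaly is UTC−3:30: 1:10 PM − 3:30 = 9:40 AM on Dec 1.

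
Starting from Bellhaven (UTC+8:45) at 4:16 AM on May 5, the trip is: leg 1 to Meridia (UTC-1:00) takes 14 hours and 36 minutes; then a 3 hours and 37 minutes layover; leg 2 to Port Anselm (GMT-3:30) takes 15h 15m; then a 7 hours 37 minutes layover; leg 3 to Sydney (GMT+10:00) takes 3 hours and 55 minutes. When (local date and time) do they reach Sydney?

2:31 AM on May 7

Convert departure to UTC: 4:16 AM − 8:45 = 7:31 PM UTC on May 4.
Add 14 hours and 36 minutes leg 1 → 10:07 AM UTC (May 5).
Add 3 hours and 37 minutes layover in Meridia → 1:44 PM UTC.
Add 15 hours 15 minutes leg 2 → 4:59 AM UTC (May 6).
Add 7 hours and 37 minutes layover in Port Anselm → 12:36 PM UTC.
Add 3 hours and 55 minutes leg 3 → 4:31 PM UTC.
Sydney is UTC+10:00, so local arrival = 4:31 PM + 10:00 = 2:31 AM on May 7.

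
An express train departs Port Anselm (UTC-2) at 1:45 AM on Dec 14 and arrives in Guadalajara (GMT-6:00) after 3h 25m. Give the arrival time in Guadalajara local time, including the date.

1:10 AM on December 14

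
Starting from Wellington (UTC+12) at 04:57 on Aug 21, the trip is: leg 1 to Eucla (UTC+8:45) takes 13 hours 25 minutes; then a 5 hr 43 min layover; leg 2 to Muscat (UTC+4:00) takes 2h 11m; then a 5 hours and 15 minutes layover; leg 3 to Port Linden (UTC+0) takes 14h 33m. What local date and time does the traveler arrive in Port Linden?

10:04 on August 22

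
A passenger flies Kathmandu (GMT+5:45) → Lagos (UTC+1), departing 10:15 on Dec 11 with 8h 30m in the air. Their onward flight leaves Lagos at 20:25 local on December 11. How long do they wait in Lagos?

Convert departure to UTC: 10:15 − 5:45 = 04:30 UTC on Dec 11.
Add 8 hours and 30 minutes flight time → 13:00 UTC.
Lagos is UTC+1:00, so local arrival = 13:00 + 1:00 = 14:00 on Dec 11.
Layover = 20:25 − 14:00 = 6 hours 25 minutes.

6 hours 25 minutes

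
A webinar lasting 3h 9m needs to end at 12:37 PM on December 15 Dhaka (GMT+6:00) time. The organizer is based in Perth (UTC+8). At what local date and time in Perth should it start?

11:28 AM on December 15

Target end time in UTC: 12:37 PM − 6:00 = 6:37 AM on Dec 15.
Subtract 3 hours 9 minutes → start 3:28 AM UTC on Dec 15.
Perth is UTC+8:00: 3:28 AM + 8:00 = 11:28 AM on Dec 15.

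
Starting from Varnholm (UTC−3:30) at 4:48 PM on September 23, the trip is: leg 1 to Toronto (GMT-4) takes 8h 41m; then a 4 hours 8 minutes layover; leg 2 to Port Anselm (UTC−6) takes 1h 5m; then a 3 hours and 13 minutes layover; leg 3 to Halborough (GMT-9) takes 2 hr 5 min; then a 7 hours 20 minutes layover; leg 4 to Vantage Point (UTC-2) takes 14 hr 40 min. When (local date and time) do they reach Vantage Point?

Convert departure to UTC: 4:48 PM + 3:30 = 8:18 PM UTC on Sep 23.
Add 8 hours 41 minutes leg 1 → 4:59 AM UTC (Sep 24).
Add 4 hours 8 minutes layover in Toronto → 9:07 AM UTC.
Add 1 hour 5 minutes leg 2 → 10:12 AM UTC.
Add 3 hours 13 minutes layover in Port Anselm → 1:25 PM UTC.
Add 2 hours and 5 minutes leg 3 → 3:30 PM UTC.
Add 7 hours and 20 minutes layover in Halborough → 10:50 PM UTC.
Add 14 hours 40 minutes leg 4 → 1:30 PM UTC (Sep 25).
Vantage Point is UTC−2:00, so local arrival = 1:30 PM − 2:00 = 11:30 AM on Sep 25.

11:30 AM on September 25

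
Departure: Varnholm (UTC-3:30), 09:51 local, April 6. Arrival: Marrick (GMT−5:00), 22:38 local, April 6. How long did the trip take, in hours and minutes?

14 hours 17 minutes

Marrick is 1:30 behind Varnholm.
Clock-face elapsed time (ignoring zones) is 12 hours 47 minutes.
Actual elapsed = 12 hours 47 minutes + 1:30 = 14 hours 17 minutes.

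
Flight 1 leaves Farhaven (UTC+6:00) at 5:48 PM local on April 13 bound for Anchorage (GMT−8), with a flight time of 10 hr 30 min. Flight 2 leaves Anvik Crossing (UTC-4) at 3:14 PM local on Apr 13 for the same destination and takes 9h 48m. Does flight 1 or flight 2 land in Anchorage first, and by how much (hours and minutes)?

the first, by 6 hours 44 minutes

Flight 1 in UTC: 5:48 PM − 6:00 = 11:48 AM on Apr 13.
+10 hours and 30 minutes → arrive 10:18 PM UTC on Apr 13.
Flight 2 in UTC: 3:14 PM + 4:00 = 7:14 PM on Apr 13.
+9 hours and 48 minutes → arrive 5:02 AM UTC on Apr 14.
Flight 1 lands earlier by 6 hours 44 minutes.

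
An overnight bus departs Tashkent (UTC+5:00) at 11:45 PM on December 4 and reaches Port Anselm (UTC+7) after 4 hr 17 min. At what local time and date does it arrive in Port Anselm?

Convert departure to UTC: 11:45 PM − 5:00 = 6:45 PM UTC on Dec 4.
Add 4 hours 17 minutes travel time → 11:02 PM UTC.
Port Anselm is UTC+7:00, so local arrival = 11:02 PM + 7:00 = 6:02 AM on Dec 5.

6:02 AM on Dec 5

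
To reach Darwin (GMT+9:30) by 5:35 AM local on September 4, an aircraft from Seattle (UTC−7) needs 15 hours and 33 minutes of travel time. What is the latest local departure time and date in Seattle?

Target arrival in UTC: 5:35 AM − 9:30 = 8:05 PM on Sep 3.
Subtract 15 hours 33 minutes → departure 4:32 AM UTC on Sep 3.
Seattle is UTC−7:00: 4:32 AM − 7:00 = 9:32 PM on Sep 2.

9:32 PM on Sep 2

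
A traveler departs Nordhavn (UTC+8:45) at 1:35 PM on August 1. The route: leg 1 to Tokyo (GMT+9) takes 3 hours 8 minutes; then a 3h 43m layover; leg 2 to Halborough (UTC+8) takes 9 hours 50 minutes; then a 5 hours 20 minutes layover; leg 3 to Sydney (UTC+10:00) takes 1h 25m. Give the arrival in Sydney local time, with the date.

2:16 PM on August 2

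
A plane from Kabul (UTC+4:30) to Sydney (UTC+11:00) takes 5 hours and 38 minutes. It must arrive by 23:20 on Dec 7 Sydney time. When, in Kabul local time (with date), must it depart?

Target arrival in UTC: 23:20 − 11:00 = 12:20 on Dec 7.
Subtract 5 hours 38 minutes → departure 06:42 UTC on Dec 7.
Kabul is UTC+4:30: 06:42 + 4:30 = 11:12 on Dec 7.

11:12 on December 7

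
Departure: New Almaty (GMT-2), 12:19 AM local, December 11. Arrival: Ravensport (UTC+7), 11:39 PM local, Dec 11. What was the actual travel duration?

Departure in UTC: 12:19 AM + 2:00 = 2:19 AM on Dec 11.
Arrival in UTC: 11:39 PM − 7:00 = 4:39 PM on Dec 11.
Elapsed = 4:39 PM − 2:19 AM = 14 hours 20 minutes.

14 hours 20 minutes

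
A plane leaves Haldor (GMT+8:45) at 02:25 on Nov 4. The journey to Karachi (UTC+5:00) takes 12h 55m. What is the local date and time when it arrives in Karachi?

Convert departure to UTC: 02:25 − 8:45 = 17:40 UTC on Nov 3.
Add 12 hours and 55 minutes travel time → 06:35 UTC (Nov 4).
Karachi is UTC+5:00, so local arrival = 06:35 + 5:00 = 11:35 on Nov 4.

11:35 on Nov 4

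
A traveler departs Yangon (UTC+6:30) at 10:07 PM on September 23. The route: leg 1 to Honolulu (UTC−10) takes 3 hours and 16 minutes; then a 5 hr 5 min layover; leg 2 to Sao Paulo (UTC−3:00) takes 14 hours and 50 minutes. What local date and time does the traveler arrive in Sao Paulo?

Convert departure to UTC: 10:07 PM − 6:30 = 3:37 PM UTC on Sep 23.
Add 3 hours and 16 minutes leg 1 → 6:53 PM UTC.
Add 5 hours 5 minutes layover in Honolulu → 11:58 PM UTC.
Add 14 hours and 50 minutes leg 2 → 2:48 PM UTC (Sep 24).
Sao Paulo is UTC−3:00, so local arrival = 2:48 PM − 3:00 = 11:48 AM on Sep 24.

11:48 AM on September 24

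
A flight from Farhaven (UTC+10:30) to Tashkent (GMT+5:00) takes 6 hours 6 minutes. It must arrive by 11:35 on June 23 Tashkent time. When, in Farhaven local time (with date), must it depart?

10:59 on June 23

Target arrival in UTC: 11:35 − 5:00 = 06:35 on Jun 23.
Subtract 6 hours and 6 minutes → departure 00:29 UTC on Jun 23.
Farhaven is UTC+10:30: 00:29 + 10:30 = 10:59 on Jun 23.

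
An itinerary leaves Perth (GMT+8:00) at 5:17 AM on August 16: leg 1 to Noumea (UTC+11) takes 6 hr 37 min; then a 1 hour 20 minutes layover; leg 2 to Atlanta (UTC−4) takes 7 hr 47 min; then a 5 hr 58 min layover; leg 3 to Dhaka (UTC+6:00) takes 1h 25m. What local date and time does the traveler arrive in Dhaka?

Convert departure to UTC: 5:17 AM − 8:00 = 9:17 PM UTC on Aug 15.
Add 6 hours 37 minutes leg 1 → 3:54 AM UTC (Aug 16).
Add 1 hour 20 minutes layover in Noumea → 5:14 AM UTC.
Add 7 hours 47 minutes leg 2 → 1:01 PM UTC.
Add 5 hours and 58 minutes layover in Atlanta → 6:59 PM UTC.
Add 1 hour 25 minutes leg 3 → 8:24 PM UTC.
Dhaka is UTC+6:00, so local arrival = 8:24 PM + 6:00 = 2:24 AM on Aug 17.

2:24 AM on Aug 17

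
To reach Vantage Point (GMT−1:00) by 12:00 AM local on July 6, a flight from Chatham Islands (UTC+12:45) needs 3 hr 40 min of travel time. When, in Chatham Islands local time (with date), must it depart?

10:05 AM on Jul 6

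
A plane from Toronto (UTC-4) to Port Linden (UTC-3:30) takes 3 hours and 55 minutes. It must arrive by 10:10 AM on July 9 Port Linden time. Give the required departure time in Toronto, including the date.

5:45 AM on Jul 9

Target arrival in UTC: 10:10 AM + 3:30 = 1:40 PM on Jul 9.
Subtract 3 hours 55 minutes → departure 9:45 AM UTC on Jul 9.
Toronto is UTC−4:00: 9:45 AM − 4:00 = 5:45 AM on Jul 9.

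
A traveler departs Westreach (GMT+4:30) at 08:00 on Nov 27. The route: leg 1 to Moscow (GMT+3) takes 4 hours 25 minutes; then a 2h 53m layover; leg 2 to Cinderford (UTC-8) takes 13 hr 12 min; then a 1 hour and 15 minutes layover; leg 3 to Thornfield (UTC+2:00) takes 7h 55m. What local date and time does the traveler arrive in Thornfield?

Convert departure to UTC: 08:00 − 4:30 = 03:30 UTC on Nov 27.
Add 4 hours 25 minutes leg 1 → 07:55 UTC.
Add 2 hours 53 minutes layover in Moscow → 10:48 UTC.
Add 13 hours 12 minutes leg 2 → 00:00 UTC (Nov 28).
Add 1 hour 15 minutes layover in Cinderford → 01:15 UTC.
Add 7 hours 55 minutes leg 3 → 09:10 UTC.
Thornfield is UTC+2:00, so local arrival = 09:10 + 2:00 = 11:10 on Nov 28.

11:10 on Nov 28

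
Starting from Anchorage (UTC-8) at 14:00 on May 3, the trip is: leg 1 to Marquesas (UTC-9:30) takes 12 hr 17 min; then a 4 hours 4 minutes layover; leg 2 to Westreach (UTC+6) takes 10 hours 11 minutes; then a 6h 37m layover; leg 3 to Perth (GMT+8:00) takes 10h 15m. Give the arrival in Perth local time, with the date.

Convert departure to UTC: 14:00 + 8:00 = 22:00 UTC on May 3.
Add 12 hours and 17 minutes leg 1 → 10:17 UTC (May 4).
Add 4 hours 4 minutes layover in Marquesas → 14:21 UTC.
Add 10 hours 11 minutes leg 2 → 00:32 UTC (May 5).
Add 6 hours 37 minutes layover in Westreach → 07:09 UTC.
Add 10 hours 15 minutes leg 3 → 17:24 UTC.
Perth is UTC+8:00, so local arrival = 17:24 + 8:00 = 01:24 on May 6.

01:24 on May 6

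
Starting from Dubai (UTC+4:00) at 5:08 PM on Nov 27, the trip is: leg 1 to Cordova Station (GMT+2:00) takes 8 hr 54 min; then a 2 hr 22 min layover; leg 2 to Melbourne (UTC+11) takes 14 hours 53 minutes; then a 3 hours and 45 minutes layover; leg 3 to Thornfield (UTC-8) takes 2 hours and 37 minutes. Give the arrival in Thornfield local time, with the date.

Convert departure to UTC: 5:08 PM − 4:00 = 1:08 PM UTC on Nov 27.
Add 8 hours 54 minutes leg 1 → 10:02 PM UTC.
Add 2 hours 22 minutes layover in Cordova Station → 12:24 AM UTC (Nov 28).
Add 14 hours and 53 minutes leg 2 → 3:17 PM UTC.
Add 3 hours 45 minutes layover in Melbourne → 7:02 PM UTC.
Add 2 hours and 37 minutes leg 3 → 9:39 PM UTC.
Thornfield is UTC−8:00, so local arrival = 9:39 PM − 8:00 = 1:39 PM on Nov 28.

1:39 PM on November 28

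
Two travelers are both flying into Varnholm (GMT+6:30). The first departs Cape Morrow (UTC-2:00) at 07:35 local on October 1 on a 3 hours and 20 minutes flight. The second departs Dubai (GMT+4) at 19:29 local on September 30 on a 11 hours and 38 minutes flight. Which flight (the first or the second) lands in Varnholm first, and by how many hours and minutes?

the second, by 9 hours 48 minutes

Flight 1 in UTC: 07:35 + 2:00 = 09:35 on Oct 1.
+3 hours 20 minutes → arrive 12:55 UTC on Oct 1.
Flight 2 in UTC: 19:29 − 4:00 = 15:29 on Sep 30.
+11 hours 38 minutes → arrive 03:07 UTC on Oct 1.
Flight 2 lands earlier by 9 hours 48 minutes.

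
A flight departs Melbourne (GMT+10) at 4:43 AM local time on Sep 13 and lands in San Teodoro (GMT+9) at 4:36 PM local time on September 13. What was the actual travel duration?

12 hours 53 minutes

Departure in UTC: 4:43 AM − 10:00 = 6:43 PM on Sep 12.
Arrival in UTC: 4:36 PM − 9:00 = 7:36 AM on Sep 13.
Elapsed = 7:36 AM − 6:43 PM (+1 day) = 12 hours 53 minutes.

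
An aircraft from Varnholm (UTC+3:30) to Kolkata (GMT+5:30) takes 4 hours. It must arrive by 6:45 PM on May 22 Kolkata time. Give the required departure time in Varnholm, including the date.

Target arrival in UTC: 6:45 PM − 5:30 = 1:15 PM on May 22.
Subtract 4 hours → departure 9:15 AM UTC on May 22.
Varnholm is UTC+3:30: 9:15 AM + 3:30 = 12:45 PM on May 22.

12:45 PM on May 22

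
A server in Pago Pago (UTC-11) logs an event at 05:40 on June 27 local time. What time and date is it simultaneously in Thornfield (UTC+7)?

23:40 on June 27

Thornfield is 18:00 ahead of Pago Pago.
Shift by the zone difference: 05:40 + 18:00 = 23:40 on Jun 27 in Thornfield.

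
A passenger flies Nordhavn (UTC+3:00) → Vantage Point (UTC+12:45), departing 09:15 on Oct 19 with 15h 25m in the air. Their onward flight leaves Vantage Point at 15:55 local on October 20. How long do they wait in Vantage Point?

Convert departure to UTC: 09:15 − 3:00 = 06:15 UTC on Oct 19.
Add 15 hours and 25 minutes flight time → 21:40 UTC.
Vantage Point is UTC+12:45, so local arrival = 21:40 + 12:45 = 10:25 on Oct 20.
Layover = 15:55 − 10:25 = 5 hours 30 minutes.

5 hours 30 minutes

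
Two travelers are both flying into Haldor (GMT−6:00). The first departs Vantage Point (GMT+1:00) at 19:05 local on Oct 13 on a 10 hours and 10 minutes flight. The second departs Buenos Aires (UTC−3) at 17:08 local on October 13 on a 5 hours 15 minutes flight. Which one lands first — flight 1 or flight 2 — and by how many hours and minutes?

Flight 1 in UTC: 19:05 − 1:00 = 18:05 on Oct 13.
+10 hours and 10 minutes → arrive 04:15 UTC on Oct 14.
Flight 2 in UTC: 17:08 + 3:00 = 20:08 on Oct 13.
+5 hours and 15 minutes → arrive 01:23 UTC on Oct 14.
Flight 2 lands earlier by 2 hours 52 minutes.

the second, by 2 hours 52 minutes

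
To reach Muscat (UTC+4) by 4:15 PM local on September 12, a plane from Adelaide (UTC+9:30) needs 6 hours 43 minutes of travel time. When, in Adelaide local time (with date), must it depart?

3:02 PM on September 12

Target arrival in UTC: 4:15 PM − 4:00 = 12:15 PM on Sep 12.
Subtract 6 hours 43 minutes → departure 5:32 AM UTC on Sep 12.
Adelaide is UTC+9:30: 5:32 AM + 9:30 = 3:02 PM on Sep 12.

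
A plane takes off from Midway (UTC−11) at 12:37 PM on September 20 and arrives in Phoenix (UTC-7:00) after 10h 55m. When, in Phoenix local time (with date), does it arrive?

3:32 AM on September 21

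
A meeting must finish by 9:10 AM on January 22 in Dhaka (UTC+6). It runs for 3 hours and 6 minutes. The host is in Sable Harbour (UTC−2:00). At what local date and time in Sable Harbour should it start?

Target end time in UTC: 9:10 AM − 6:00 = 3:10 AM on Jan 22.
Subtract 3 hours 6 minutes → start 12:04 AM UTC on Jan 22.
Sable Harbour is UTC−2:00: 12:04 AM − 2:00 = 10:04 PM on Jan 21.

10:04 PM on Jan 21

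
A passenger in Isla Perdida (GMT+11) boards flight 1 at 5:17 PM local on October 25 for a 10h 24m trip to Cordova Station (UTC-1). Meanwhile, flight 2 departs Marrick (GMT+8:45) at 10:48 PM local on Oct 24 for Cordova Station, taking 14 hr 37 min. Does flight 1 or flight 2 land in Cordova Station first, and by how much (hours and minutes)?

the second, by 12 hours 1 minute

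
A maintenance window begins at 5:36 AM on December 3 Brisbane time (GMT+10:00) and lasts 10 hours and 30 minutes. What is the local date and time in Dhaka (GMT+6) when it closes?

12:06 PM on December 3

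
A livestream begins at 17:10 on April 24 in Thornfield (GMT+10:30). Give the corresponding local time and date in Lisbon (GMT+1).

07:40 on Apr 24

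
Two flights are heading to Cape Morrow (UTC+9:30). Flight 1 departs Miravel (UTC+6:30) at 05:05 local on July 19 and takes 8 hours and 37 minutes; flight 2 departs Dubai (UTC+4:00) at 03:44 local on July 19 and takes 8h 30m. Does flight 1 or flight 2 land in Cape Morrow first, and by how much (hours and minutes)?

Flight 1 in UTC: 05:05 − 6:30 = 22:35 on Jul 18.
+8 hours 37 minutes → arrive 07:12 UTC on Jul 19.
Flight 2 in UTC: 03:44 − 4:00 = 23:44 on Jul 18.
+8 hours and 30 minutes → arrive 08:14 UTC on Jul 19.
Flight 1 lands earlier by 1 hour 2 minutes.

the first, by 1 hour 2 minutes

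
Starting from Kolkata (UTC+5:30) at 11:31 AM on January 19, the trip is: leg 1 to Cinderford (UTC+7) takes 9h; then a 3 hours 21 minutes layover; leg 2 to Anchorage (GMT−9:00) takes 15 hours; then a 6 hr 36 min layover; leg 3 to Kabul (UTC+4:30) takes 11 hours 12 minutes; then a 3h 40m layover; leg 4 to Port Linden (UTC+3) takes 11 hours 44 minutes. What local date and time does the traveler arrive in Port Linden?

Convert departure to UTC: 11:31 AM − 5:30 = 6:01 AM UTC on Jan 19.
Add 9 hours leg 1 → 3:01 PM UTC.
Add 3 hours and 21 minutes layover in Cinderford → 6:22 PM UTC.
Add 15 hours leg 2 → 9:22 AM UTC (Jan 20).
Add 6 hours 36 minutes layover in Anchorage → 3:58 PM UTC.
Add 11 hours 12 minutes leg 3 → 3:10 AM UTC (Jan 21).
Add 3 hours and 40 minutes layover in Kabul → 6:50 AM UTC.
Add 11 hours and 44 minutes leg 4 → 6:34 PM UTC.
Port Linden is UTC+3:00, so local arrival = 6:34 PM + 3:00 = 9:34 PM on Jan 21.

9:34 PM on January 21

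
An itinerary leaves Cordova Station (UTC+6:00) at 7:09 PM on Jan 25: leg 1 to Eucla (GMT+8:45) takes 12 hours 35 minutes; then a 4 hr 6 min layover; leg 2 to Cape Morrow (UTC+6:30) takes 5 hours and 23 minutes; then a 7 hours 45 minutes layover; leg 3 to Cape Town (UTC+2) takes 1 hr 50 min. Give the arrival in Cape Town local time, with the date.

Convert departure to UTC: 7:09 PM − 6:00 = 1:09 PM UTC on Jan 25.
Add 12 hours and 35 minutes leg 1 → 1:44 AM UTC (Jan 26).
Add 4 hours and 6 minutes layover in Eucla → 5:50 AM UTC.
Add 5 hours and 23 minutes leg 2 → 11:13 AM UTC.
Add 7 hours and 45 minutes layover in Cape Morrow → 6:58 PM UTC.
Add 1 hour and 50 minutes leg 3 → 8:48 PM UTC.
Cape Town is UTC+2:00, so local arrival = 8:48 PM + 2:00 = 10:48 PM on Jan 26.

10:48 PM on January 26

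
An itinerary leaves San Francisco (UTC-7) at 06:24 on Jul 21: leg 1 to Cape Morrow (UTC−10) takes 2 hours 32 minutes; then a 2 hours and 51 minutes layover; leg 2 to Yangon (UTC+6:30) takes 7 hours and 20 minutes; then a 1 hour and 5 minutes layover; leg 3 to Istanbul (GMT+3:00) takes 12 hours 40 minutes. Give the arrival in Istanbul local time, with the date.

18:52 on Jul 22

Convert departure to UTC: 06:24 + 7:00 = 13:24 UTC on Jul 21.
Add 2 hours and 32 minutes leg 1 → 15:56 UTC.
Add 2 hours and 51 minutes layover in Cape Morrow → 18:47 UTC.
Add 7 hours and 20 minutes leg 2 → 02:07 UTC (Jul 22).
Add 1 hour and 5 minutes layover in Yangon → 03:12 UTC.
Add 12 hours and 40 minutes leg 3 → 15:52 UTC.
Istanbul is UTC+3:00, so local arrival = 15:52 + 3:00 = 18:52 on Jul 22.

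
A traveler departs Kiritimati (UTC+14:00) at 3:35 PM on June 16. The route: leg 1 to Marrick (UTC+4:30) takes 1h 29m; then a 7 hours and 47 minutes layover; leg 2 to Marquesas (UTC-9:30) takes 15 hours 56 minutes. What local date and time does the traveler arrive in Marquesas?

Convert departure to UTC: 3:35 PM − 14:00 = 1:35 AM UTC on Jun 16.
Add 1 hour and 29 minutes leg 1 → 3:04 AM UTC.
Add 7 hours and 47 minutes layover in Marrick → 10:51 AM UTC.
Add 15 hours and 56 minutes leg 2 → 2:47 AM UTC (Jun 17).
Marquesas is UTC−9:30, so local arrival = 2:47 AM − 9:30 = 5:17 PM on Jun 16.

5:17 PM on June 16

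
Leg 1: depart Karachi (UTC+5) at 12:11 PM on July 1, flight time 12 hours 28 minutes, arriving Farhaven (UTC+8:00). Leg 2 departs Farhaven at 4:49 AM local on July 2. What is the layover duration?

1 hour 10 minutes

Convert departure to UTC: 12:11 PM − 5:00 = 7:11 AM UTC on Jul 1.
Add 12 hours and 28 minutes flight time → 7:39 PM UTC.
Farhaven is UTC+8:00, so local arrival = 7:39 PM + 8:00 = 3:39 AM on Jul 2.
Layover = 4:49 AM − 3:39 AM = 1 hour 10 minutes.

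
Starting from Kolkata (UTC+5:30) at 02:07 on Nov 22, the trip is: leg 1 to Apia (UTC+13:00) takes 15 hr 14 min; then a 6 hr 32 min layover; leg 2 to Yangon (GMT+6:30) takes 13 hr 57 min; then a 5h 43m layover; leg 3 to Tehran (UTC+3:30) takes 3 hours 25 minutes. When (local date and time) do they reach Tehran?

Convert departure to UTC: 02:07 − 5:30 = 20:37 UTC on Nov 21.
Add 15 hours and 14 minutes leg 1 → 11:51 UTC (Nov 22).
Add 6 hours and 32 minutes layover in Apia → 18:23 UTC.
Add 13 hours 57 minutes leg 2 → 08:20 UTC (Nov 23).
Add 5 hours and 43 minutes layover in Yangon → 14:03 UTC.
Add 3 hours 25 minutes leg 3 → 17:28 UTC.
Tehran is UTC+3:30, so local arrival = 17:28 + 3:30 = 20:58 on Nov 23.

20:58 on November 23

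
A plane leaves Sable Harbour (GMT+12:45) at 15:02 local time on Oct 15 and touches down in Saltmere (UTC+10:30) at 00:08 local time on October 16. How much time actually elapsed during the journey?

Saltmere is 2:15 behind Sable Harbour.
Clock-face elapsed time (ignoring zones) is 9 hours 6 minutes.
Actual elapsed = 9 hours 6 minutes + 2:15 = 11 hours 21 minutes.

11 hours 21 minutes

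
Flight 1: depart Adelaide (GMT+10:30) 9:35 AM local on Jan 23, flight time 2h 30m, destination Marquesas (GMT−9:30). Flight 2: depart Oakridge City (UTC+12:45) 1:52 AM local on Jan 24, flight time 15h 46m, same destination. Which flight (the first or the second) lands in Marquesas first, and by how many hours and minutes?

the first, by 27 hours 18 minutes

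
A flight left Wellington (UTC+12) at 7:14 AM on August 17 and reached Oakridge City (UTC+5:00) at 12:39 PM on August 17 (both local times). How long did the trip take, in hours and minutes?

12 hours 25 minutes

Departure in UTC: 7:14 AM − 12:00 = 7:14 PM on Aug 16.
Arrival in UTC: 12:39 PM − 5:00 = 7:39 AM on Aug 17.
Elapsed = 7:39 AM − 7:14 PM (+1 day) = 12 hours 25 minutes.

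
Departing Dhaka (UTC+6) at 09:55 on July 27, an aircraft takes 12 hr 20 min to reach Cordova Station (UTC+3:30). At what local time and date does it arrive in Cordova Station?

19:45 on July 27

Convert departure to UTC: 09:55 − 6:00 = 03:55 UTC on Jul 27.
Add 12 hours 20 minutes travel time → 16:15 UTC.
Cordova Station is UTC+3:30, so local arrival = 16:15 + 3:30 = 19:45 on Jul 27.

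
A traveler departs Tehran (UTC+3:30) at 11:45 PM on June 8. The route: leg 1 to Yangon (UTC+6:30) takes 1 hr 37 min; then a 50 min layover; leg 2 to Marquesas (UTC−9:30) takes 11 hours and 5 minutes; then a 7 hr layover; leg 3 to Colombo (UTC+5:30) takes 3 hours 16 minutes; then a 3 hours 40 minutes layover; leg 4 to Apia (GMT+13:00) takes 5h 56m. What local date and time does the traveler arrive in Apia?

Convert departure to UTC: 11:45 PM − 3:30 = 8:15 PM UTC on Jun 8.
Add 1 hour and 37 minutes leg 1 → 9:52 PM UTC.
Add 50 minutes layover in Yangon → 10:42 PM UTC.
Add 11 hours and 5 minutes leg 2 → 9:47 AM UTC (Jun 9).
Add 7 hours layover in Marquesas → 4:47 PM UTC.
Add 3 hours 16 minutes leg 3 → 8:03 PM UTC.
Add 3 hours 40 minutes layover in Colombo → 11:43 PM UTC.
Add 5 hours and 56 minutes leg 4 → 5:39 AM UTC (Jun 10).
Apia is UTC+13:00, so local arrival = 5:39 AM + 13:00 = 6:39 PM on Jun 10.

6:39 PM on Jun 10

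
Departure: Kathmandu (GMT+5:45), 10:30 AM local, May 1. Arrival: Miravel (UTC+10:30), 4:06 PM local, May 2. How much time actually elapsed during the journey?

Departure in UTC: 10:30 AM − 5:45 = 4:45 AM on May 1.
Arrival in UTC: 4:06 PM − 10:30 = 5:36 AM on May 2.
Elapsed = 5:36 AM − 4:45 AM (+1 day) = 24 hours 51 minutes.

24 hours 51 minutes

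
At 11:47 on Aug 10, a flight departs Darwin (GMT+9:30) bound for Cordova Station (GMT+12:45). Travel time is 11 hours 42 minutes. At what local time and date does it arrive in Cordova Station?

02:44 on August 11

Convert departure to UTC: 11:47 − 9:30 = 02:17 UTC on Aug 10.
Add 11 hours and 42 minutes travel time → 13:59 UTC.
Cordova Station is UTC+12:45, so local arrival = 13:59 + 12:45 = 02:44 on Aug 11.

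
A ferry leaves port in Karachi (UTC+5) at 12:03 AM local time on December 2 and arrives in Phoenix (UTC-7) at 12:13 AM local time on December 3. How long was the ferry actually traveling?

Phoenix is 12:00 behind Karachi.
Clock-face elapsed time (ignoring zones) is 24 hours 10 minutes.
Actual elapsed = 24 hours 10 minutes + 12:00 = 36 hours 10 minutes.

36 hours 10 minutes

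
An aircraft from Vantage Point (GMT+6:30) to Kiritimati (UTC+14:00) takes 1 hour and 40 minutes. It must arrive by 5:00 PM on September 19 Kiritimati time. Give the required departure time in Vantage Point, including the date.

Target arrival in UTC: 5:00 PM − 14:00 = 3:00 AM on Sep 19.
Subtract 1 hour 40 minutes → departure 1:20 AM UTC on Sep 19.
Vantage Point is UTC+6:30: 1:20 AM + 6:30 = 7:50 AM on Sep 19.

7:50 AM on September 19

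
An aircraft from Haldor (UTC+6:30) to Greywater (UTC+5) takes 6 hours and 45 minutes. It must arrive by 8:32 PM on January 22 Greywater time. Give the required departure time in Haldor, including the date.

Target arrival in UTC: 8:32 PM − 5:00 = 3:32 PM on Jan 22.
Subtract 6 hours and 45 minutes → departure 8:47 AM UTC on Jan 22.
Haldor is UTC+6:30: 8:47 AM + 6:30 = 3:17 PM on Jan 22.

3:17 PM on Jan 22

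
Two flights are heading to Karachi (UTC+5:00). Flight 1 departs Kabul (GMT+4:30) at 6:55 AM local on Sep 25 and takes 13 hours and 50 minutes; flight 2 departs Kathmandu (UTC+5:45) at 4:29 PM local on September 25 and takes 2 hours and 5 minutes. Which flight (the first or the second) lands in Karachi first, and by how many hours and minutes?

Flight 1 in UTC: 6:55 AM − 4:30 = 2:25 AM on Sep 25.
+13 hours and 50 minutes → arrive 4:15 PM UTC on Sep 25.
Flight 2 in UTC: 4:29 PM − 5:45 = 10:44 AM on Sep 25.
+2 hours 5 minutes → arrive 12:49 PM UTC on Sep 25.
Flight 2 lands earlier by 3 hours 26 minutes.

the second, by 3 hours 26 minutes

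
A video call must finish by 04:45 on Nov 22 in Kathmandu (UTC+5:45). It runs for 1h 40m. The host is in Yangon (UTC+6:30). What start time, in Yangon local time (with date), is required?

Target end time in UTC: 04:45 − 5:45 = 23:00 on Nov 21.
Subtract 1 hour 40 minutes → start 21:20 UTC on Nov 21.
Yangon is UTC+6:30: 21:20 + 6:30 = 03:50 on Nov 22.

03:50 on November 22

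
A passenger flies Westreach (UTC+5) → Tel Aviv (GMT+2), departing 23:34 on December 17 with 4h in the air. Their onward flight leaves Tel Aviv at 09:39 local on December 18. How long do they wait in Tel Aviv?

9 hours 5 minutes

Convert departure to UTC: 23:34 − 5:00 = 18:34 UTC on Dec 17.
Add 4 hours flight time → 22:34 UTC.
Tel Aviv is UTC+2:00, so local arrival = 22:34 + 2:00 = 00:34 on Dec 18.
Layover = 09:39 − 00:34 = 9 hours 5 minutes.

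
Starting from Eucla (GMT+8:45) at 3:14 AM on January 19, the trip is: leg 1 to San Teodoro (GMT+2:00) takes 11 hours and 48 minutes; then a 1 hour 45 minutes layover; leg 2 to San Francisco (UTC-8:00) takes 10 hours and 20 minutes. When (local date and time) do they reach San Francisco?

Convert departure to UTC: 3:14 AM − 8:45 = 6:29 PM UTC on Jan 18.
Add 11 hours 48 minutes leg 1 → 6:17 AM UTC (Jan 19).
Add 1 hour 45 minutes layover in San Teodoro → 8:02 AM UTC.
Add 10 hours 20 minutes leg 2 → 6:22 PM UTC.
San Francisco is UTC−8:00, so local arrival = 6:22 PM − 8:00 = 10:22 AM on Jan 19.

10:22 AM on January 19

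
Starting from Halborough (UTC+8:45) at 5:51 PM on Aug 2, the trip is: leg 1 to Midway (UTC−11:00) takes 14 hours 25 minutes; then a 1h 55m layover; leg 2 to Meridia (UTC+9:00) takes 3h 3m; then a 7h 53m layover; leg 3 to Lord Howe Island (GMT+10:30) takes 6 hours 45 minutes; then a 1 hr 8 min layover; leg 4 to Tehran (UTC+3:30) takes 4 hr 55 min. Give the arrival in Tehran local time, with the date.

4:40 AM on August 4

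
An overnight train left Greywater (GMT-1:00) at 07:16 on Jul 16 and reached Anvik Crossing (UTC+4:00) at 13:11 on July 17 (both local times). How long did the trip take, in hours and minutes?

Anvik Crossing is 5:00 ahead of Greywater.
Clock-face elapsed time (ignoring zones) is 29 hours 55 minutes.
Actual elapsed = 29 hours 55 minutes − 5:00 = 24 hours 55 minutes.

24 hours 55 minutes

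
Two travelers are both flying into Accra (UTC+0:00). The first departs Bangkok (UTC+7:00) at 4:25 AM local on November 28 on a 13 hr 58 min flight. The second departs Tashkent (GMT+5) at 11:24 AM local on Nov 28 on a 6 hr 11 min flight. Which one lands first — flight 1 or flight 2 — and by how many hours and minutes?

Flight 1 in UTC: 4:25 AM − 7:00 = 9:25 PM on Nov 27.
+13 hours 58 minutes → arrive 11:23 AM UTC on Nov 28.
Flight 2 in UTC: 11:24 AM − 5:00 = 6:24 AM on Nov 28.
+6 hours 11 minutes → arrive 12:35 PM UTC on Nov 28.
Flight 1 lands earlier by 1 hour 12 minutes.

the first, by 1 hour 12 minutes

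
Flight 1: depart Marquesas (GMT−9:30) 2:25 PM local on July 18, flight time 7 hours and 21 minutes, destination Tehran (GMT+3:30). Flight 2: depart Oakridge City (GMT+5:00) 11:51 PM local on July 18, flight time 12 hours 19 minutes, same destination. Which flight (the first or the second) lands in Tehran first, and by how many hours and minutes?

Flight 1 in UTC: 2:25 PM + 9:30 = 11:55 PM on Jul 18.
+7 hours and 21 minutes → arrive 7:16 AM UTC on Jul 19.
Flight 2 in UTC: 11:51 PM − 5:00 = 6:51 PM on Jul 18.
+12 hours and 19 minutes → arrive 7:10 AM UTC on Jul 19.
Flight 2 lands earlier by 6 minutes.

the second, by 6 minutes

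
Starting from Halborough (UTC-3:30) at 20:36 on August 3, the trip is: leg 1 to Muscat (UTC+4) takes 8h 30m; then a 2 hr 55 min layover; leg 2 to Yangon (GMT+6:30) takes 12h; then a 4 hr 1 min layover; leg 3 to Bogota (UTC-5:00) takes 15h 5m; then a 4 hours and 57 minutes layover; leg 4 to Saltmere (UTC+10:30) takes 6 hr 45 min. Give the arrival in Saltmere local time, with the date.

Convert departure to UTC: 20:36 + 3:30 = 00:06 UTC on Aug 4.
Add 8 hours 30 minutes leg 1 → 08:36 UTC.
Add 2 hours 55 minutes layover in Muscat → 11:31 UTC.
Add 12 hours leg 2 → 23:31 UTC.
Add 4 hours 1 minute layover in Yangon → 03:32 UTC (Aug 5).
Add 15 hours 5 minutes leg 3 → 18:37 UTC.
Add 4 hours and 57 minutes layover in Bogota → 23:34 UTC.
Add 6 hours and 45 minutes leg 4 → 06:19 UTC (Aug 6).
Saltmere is UTC+10:30, so local arrival = 06:19 + 10:30 = 16:49 on Aug 6.

16:49 on Aug 6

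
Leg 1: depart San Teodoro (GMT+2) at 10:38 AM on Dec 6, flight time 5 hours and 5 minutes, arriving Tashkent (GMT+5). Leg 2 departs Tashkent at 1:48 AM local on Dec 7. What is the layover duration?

7 hours 5 minutes

Convert departure to UTC: 10:38 AM − 2:00 = 8:38 AM UTC on Dec 6.
Add 5 hours and 5 minutes flight time → 1:43 PM UTC.
Tashkent is UTC+5:00, so local arrival = 1:43 PM + 5:00 = 6:43 PM on Dec 6.
Layover = 1:48 AM − 6:43 PM (+1 day) = 7 hours 5 minutes.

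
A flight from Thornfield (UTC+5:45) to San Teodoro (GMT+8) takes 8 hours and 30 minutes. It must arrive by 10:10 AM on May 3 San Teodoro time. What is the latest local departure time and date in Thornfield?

11:25 PM on May 2

Target arrival in UTC: 10:10 AM − 8:00 = 2:10 AM on May 3.
Subtract 8 hours and 30 minutes → departure 5:40 PM UTC on May 2.
Thornfield is UTC+5:45: 5:40 PM + 5:45 = 11:25 PM on May 2.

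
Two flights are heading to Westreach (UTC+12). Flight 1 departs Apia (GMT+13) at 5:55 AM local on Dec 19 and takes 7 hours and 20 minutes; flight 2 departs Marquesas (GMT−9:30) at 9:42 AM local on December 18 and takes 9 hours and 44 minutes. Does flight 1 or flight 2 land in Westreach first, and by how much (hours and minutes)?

the first, by 4 hours 41 minutes

Flight 1 in UTC: 5:55 AM − 13:00 = 4:55 PM on Dec 18.
+7 hours 20 minutes → arrive 12:15 AM UTC on Dec 19.
Flight 2 in UTC: 9:42 AM + 9:30 = 7:12 PM on Dec 18.
+9 hours and 44 minutes → arrive 4:56 AM UTC on Dec 19.
Flight 1 lands earlier by 4 hours 41 minutes.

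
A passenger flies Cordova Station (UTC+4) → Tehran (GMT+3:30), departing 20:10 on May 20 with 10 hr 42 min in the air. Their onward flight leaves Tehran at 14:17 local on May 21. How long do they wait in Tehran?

7 hours 55 minutes

Convert departure to UTC: 20:10 − 4:00 = 16:10 UTC on May 20.
Add 10 hours 42 minutes flight time → 02:52 UTC (May 21).
Tehran is UTC+3:30, so local arrival = 02:52 + 3:30 = 06:22 on May 21.
Layover = 14:17 − 06:22 = 7 hours 55 minutes.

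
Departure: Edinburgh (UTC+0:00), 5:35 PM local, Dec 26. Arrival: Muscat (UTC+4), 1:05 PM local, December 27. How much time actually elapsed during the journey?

15 hours 30 minutes

Muscat is 4:00 ahead of Edinburgh.
Clock-face elapsed time (ignoring zones) is 19 hours 30 minutes.
Actual elapsed = 19 hours 30 minutes − 4:00 = 15 hours 30 minutes.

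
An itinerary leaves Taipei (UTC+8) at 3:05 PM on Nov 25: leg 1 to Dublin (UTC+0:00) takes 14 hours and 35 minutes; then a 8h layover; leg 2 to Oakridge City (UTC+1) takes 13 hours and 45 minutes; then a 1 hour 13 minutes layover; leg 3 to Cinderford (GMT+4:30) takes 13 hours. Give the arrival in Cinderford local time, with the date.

Convert departure to UTC: 3:05 PM − 8:00 = 7:05 AM UTC on Nov 25.
Add 14 hours and 35 minutes leg 1 → 9:40 PM UTC.
Add 8 hours layover in Dublin → 5:40 AM UTC (Nov 26).
Add 13 hours and 45 minutes leg 2 → 7:25 PM UTC.
Add 1 hour 13 minutes layover in Oakridge City → 8:38 PM UTC.
Add 13 hours leg 3 → 9:38 AM UTC (Nov 27).
Cinderford is UTC+4:30, so local arrival = 9:38 AM + 4:30 = 2:08 PM on Nov 27.

2:08 PM on November 27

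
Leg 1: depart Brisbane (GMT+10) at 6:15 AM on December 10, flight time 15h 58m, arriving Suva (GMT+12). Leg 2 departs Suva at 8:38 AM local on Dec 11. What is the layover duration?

8 hours 25 minutes

Convert departure to UTC: 6:15 AM − 10:00 = 8:15 PM UTC on Dec 9.
Add 15 hours and 58 minutes flight time → 12:13 PM UTC (Dec 10).
Suva is UTC+12:00, so local arrival = 12:13 PM + 12:00 = 12:13 AM on Dec 11.
Layover = 8:38 AM − 12:13 AM = 8 hours 25 minutes.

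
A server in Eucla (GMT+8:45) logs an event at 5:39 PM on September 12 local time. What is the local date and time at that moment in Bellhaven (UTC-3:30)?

In UTC: 5:39 PM − 8:45 = 8:54 AM on Sep 12.
Bellhaven is UTC−3:30: 8:54 AM − 3:30 = 5:24 AM on Sep 12.

5:24 AM on Sep 12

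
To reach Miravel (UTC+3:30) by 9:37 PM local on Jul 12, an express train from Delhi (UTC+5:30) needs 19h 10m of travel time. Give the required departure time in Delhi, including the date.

Target arrival in UTC: 9:37 PM − 3:30 = 6:07 PM on Jul 12.
Subtract 19 hours 10 minutes → departure 10:57 PM UTC on Jul 11.
Delhi is UTC+5:30: 10:57 PM + 5:30 = 4:27 AM on Jul 12.

4:27 AM on Jul 12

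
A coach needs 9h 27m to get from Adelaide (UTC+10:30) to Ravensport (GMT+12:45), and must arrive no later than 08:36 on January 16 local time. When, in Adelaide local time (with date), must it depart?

20:54 on Jan 15

Target arrival in UTC: 08:36 − 12:45 = 19:51 on Jan 15.
Subtract 9 hours and 27 minutes → departure 10:24 UTC on Jan 15.
Adelaide is UTC+10:30: 10:24 + 10:30 = 20:54 on Jan 15.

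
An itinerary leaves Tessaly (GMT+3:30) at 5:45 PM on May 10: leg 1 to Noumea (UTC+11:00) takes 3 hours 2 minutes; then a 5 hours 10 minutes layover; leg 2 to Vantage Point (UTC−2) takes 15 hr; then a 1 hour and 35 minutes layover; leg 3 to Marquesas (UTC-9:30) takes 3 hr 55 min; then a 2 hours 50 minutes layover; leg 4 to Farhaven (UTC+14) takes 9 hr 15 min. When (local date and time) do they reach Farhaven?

Convert departure to UTC: 5:45 PM − 3:30 = 2:15 PM UTC on May 10.
Add 3 hours 2 minutes leg 1 → 5:17 PM UTC.
Add 5 hours 10 minutes layover in Noumea → 10:27 PM UTC.
Add 15 hours leg 2 → 1:27 PM UTC (May 11).
Add 1 hour and 35 minutes layover in Vantage Point → 3:02 PM UTC.
Add 3 hours and 55 minutes leg 3 → 6:57 PM UTC.
Add 2 hours and 50 minutes layover in Marquesas → 9:47 PM UTC.
Add 9 hours 15 minutes leg 4 → 7:02 AM UTC (May 12).
Farhaven is UTC+14:00, so local arrival = 7:02 AM + 14:00 = 9:02 PM on May 12.

9:02 PM on May 12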